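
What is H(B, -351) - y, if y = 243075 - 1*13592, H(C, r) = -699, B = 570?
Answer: -230182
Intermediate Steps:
y = 229483 (y = 243075 - 13592 = 229483)
H(B, -351) - y = -699 - 1*229483 = -699 - 229483 = -230182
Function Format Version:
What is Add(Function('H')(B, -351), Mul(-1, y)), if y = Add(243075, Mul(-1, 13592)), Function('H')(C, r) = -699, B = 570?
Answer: -230182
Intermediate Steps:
y = 229483 (y = Add(243075, -13592) = 229483)
Add(Function('H')(B, -351), Mul(-1, y)) = Add(-699, Mul(-1, 229483)) = Add(-699, -229483) = -230182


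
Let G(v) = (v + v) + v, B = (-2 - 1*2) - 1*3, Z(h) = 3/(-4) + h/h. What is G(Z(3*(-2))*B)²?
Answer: 441/16 ≈ 27.563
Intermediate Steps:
Z(h) = ¼ (Z(h) = 3*(-¼) + 1 = -¾ + 1 = ¼)
B = -7 (B = (-2 - 2) - 3 = -4 - 3 = -7)
G(v) = 3*v (G(v) = 2*v + v = 3*v)
G(Z(3*(-2))*B)² = (3*((¼)*(-7)))² = (3*(-7/4))² = (-21/4)² = 441/16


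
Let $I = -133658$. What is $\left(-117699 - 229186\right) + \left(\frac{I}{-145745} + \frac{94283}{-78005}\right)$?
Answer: $- \frac{788736587281034}{2273767745} \approx -3.4689 \cdot 10^{5}$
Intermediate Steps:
$\left(-117699 - 229186\right) + \left(\frac{I}{-145745} + \frac{94283}{-78005}\right) = \left(-117699 - 229186\right) + \left(- \frac{133658}{-145745} + \frac{94283}{-78005}\right) = -346885 + \left(\left(-133658\right) \left(- \frac{1}{145745}\right) + 94283 \left(- \frac{1}{78005}\right)\right) = -346885 + \left(\frac{133658}{145745} - \frac{94283}{78005}\right) = -346885 - \frac{663056709}{2273767745} = - \frac{788736587281034}{2273767745}$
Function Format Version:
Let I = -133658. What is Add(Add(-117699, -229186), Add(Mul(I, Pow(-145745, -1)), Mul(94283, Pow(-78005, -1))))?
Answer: Rational(-788736587281034, 2273767745) ≈ -3.4689e+5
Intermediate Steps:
Add(Add(-117699, -229186), Add(Mul(I, Pow(-145745, -1)), Mul(94283, Pow(-78005, -1)))) = Add(Add(-117699, -229186), Add(Mul(-133658, Pow(-145745, -1)), Mul(94283, Pow(-78005, -1)))) = Add(-346885, Add(Mul(-133658, Rational(-1, 145745)), Mul(94283, Rational(-1, 78005)))) = Add(-346885, Add(Rational(133658, 145745), Rational(-94283, 78005))) = Add(-346885, Rational(-663056709, 2273767745)) = Rational(-788736587281034, 2273767745)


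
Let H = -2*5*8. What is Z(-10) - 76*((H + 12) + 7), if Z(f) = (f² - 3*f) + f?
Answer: 4756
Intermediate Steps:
Z(f) = f² - 2*f
H = -80 (H = -10*8 = -80)
Z(-10) - 76*((H + 12) + 7) = -10*(-2 - 10) - 76*((-80 + 12) + 7) = -10*(-12) - 76*(-68 + 7) = 120 - 76*(-61) = 120 + 4636 = 4756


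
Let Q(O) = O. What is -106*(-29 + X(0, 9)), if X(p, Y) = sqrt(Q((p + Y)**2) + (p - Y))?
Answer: 3074 - 636*sqrt(2) ≈ 2174.6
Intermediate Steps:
X(p, Y) = sqrt(p + (Y + p)**2 - Y) (X(p, Y) = sqrt((p + Y)**2 + (p - Y)) = sqrt((Y + p)**2 + (p - Y)) = sqrt(p + (Y + p)**2 - Y))
-106*(-29 + X(0, 9)) = -106*(-29 + sqrt(0 + (9 + 0)**2 - 1*9)) = -106*(-29 + sqrt(0 + 9**2 - 9)) = -106*(-29 + sqrt(0 + 81 - 9)) = -106*(-29 + sqrt(72)) = -106*(-29 + 6*sqrt(2)) = 3074 - 636*sqrt(2)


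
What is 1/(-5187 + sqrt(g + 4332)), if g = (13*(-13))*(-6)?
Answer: -1729/8966541 - sqrt(66)/2988847 ≈ -0.00019555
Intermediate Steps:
g = 1014 (g = -169*(-6) = 1014)
1/(-5187 + sqrt(g + 4332)) = 1/(-5187 + sqrt(1014 + 4332)) = 1/(-5187 + sqrt(5346)) = 1/(-5187 + 9*sqrt(66))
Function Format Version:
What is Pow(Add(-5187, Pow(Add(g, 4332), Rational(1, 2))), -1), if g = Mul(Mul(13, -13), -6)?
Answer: Add(Rational(-1729, 8966541), Mul(Rational(-1, 2988847), Pow(66, Rational(1, 2)))) ≈ -0.00019555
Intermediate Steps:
g = 1014 (g = Mul(-169, -6) = 1014)
Pow(Add(-5187, Pow(Add(g, 4332), Rational(1, 2))), -1) = Pow(Add(-5187, Pow(Add(1014, 4332), Rational(1, 2))), -1) = Pow(Add(-5187, Pow(5346, Rational(1, 2))), -1) = Pow(Add(-5187, Mul(9, Pow(66, Rational(1, 2)))), -1)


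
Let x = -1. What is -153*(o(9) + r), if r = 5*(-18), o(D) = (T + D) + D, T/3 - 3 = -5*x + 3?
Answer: 5967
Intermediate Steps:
T = 33 (T = 9 + 3*(-5*(-1) + 3) = 9 + 3*(5 + 3) = 9 + 3*8 = 9 + 24 = 33)
o(D) = 33 + 2*D (o(D) = (33 + D) + D = 33 + 2*D)
r = -90
-153*(o(9) + r) = -153*((33 + 2*9) - 90) = -153*((33 + 18) - 90) = -153*(51 - 90) = -153*(-39) = 5967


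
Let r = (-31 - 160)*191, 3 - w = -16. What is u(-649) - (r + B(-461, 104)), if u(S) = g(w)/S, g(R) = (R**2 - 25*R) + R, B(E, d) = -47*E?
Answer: 9614381/649 ≈ 14814.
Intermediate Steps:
w = 19 (w = 3 - 1*(-16) = 3 + 16 = 19)
g(R) = R**2 - 24*R
r = -36481 (r = -191*191 = -36481)
u(S) = -95/S (u(S) = (19*(-24 + 19))/S = (19*(-5))/S = -95/S)
u(-649) - (r + B(-461, 104)) = -95/(-649) - (-36481 - 47*(-461)) = -95*(-1/649) - (-36481 + 21667) = 95/649 - 1*(-14814) = 95/649 + 14814 = 9614381/649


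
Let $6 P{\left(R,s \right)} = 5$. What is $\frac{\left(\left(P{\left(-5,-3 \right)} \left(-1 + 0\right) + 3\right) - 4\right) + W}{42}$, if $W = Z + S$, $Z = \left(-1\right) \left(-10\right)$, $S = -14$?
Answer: $- \frac{5}{36} \approx -0.13889$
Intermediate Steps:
$P{\left(R,s \right)} = \frac{5}{6}$ ($P{\left(R,s \right)} = \frac{1}{6} \cdot 5 = \frac{5}{6}$)
$Z = 10$
$W = -4$ ($W = 10 - 14 = -4$)
$\frac{\left(\left(P{\left(-5,-3 \right)} \left(-1 + 0\right) + 3\right) - 4\right) + W}{42} = \frac{\left(\left(\frac{5 \left(-1 + 0\right)}{6} + 3\right) - 4\right) - 4}{42} = \left(\left(\left(\frac{5}{6} \left(-1\right) + 3\right) - 4\right) - 4\right) \frac{1}{42} = \left(\left(\left(- \frac{5}{6} + 3\right) - 4\right) - 4\right) \frac{1}{42} = \left(\left(\frac{13}{6} - 4\right) - 4\right) \frac{1}{42} = \left(- \frac{11}{6} - 4\right) \frac{1}{42} = \left(- \frac{35}{6}\right) \frac{1}{42} = - \frac{5}{36}$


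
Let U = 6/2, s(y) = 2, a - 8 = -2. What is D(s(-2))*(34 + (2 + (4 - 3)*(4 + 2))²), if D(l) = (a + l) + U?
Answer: 1078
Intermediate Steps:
a = 6 (a = 8 - 2 = 6)
U = 3 (U = 6*(½) = 3)
D(l) = 9 + l (D(l) = (6 + l) + 3 = 9 + l)
D(s(-2))*(34 + (2 + (4 - 3)*(4 + 2))²) = (9 + 2)*(34 + (2 + (4 - 3)*(4 + 2))²) = 11*(34 + (2 + 1*6)²) = 11*(34 + (2 + 6)²) = 11*(34 + 8²) = 11*(34 + 64) = 11*98 = 1078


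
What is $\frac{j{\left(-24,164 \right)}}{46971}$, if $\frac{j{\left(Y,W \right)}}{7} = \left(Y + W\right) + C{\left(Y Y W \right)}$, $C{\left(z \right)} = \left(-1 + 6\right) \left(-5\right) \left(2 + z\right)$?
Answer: $- \frac{1836730}{5219} \approx -351.93$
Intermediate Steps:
$C{\left(z \right)} = -50 - 25 z$ ($C{\left(z \right)} = 5 \left(-5\right) \left(2 + z\right) = - 25 \left(2 + z\right) = -50 - 25 z$)
$j{\left(Y,W \right)} = -350 + 7 W + 7 Y - 175 W Y^{2}$ ($j{\left(Y,W \right)} = 7 \left(\left(Y + W\right) - \left(50 + 25 Y Y W\right)\right) = 7 \left(\left(W + Y\right) - \left(50 + 25 Y^{2} W\right)\right) = 7 \left(\left(W + Y\right) - \left(50 + 25 W Y^{2}\right)\right) = 7 \left(-50 + W + Y - 25 W Y^{2}\right) = -350 + 7 W + 7 Y - 175 W Y^{2}$)
$\frac{j{\left(-24,164 \right)}}{46971} = \frac{-350 + 7 \cdot 164 + 7 \left(-24\right) - 28700 \left(-24\right)^{2}}{46971} = \left(-350 + 1148 - 168 - 28700 \cdot 576\right) \frac{1}{46971} = \left(-350 + 1148 - 168 - 16531200\right) \frac{1}{46971} = \left(-16530570\right) \frac{1}{46971} = - \frac{1836730}{5219}$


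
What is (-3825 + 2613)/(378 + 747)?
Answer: -404/375 ≈ -1.0773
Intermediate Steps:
(-3825 + 2613)/(378 + 747) = -1212/1125 = -1212*1/1125 = -404/375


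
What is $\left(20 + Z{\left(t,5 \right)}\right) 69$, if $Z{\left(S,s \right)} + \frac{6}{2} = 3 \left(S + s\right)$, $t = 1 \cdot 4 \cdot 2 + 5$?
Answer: $4899$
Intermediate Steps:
$t = 13$ ($t = 4 \cdot 2 + 5 = 8 + 5 = 13$)
$Z{\left(S,s \right)} = -3 + 3 S + 3 s$ ($Z{\left(S,s \right)} = -3 + 3 \left(S + s\right) = -3 + \left(3 S + 3 s\right) = -3 + 3 S + 3 s$)
$\left(20 + Z{\left(t,5 \right)}\right) 69 = \left(20 + \left(-3 + 3 \cdot 13 + 3 \cdot 5\right)\right) 69 = \left(20 + \left(-3 + 39 + 15\right)\right) 69 = \left(20 + 51\right) 69 = 71 \cdot 69 = 4899$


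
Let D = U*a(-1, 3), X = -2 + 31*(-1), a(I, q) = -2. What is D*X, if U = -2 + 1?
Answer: -66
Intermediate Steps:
U = -1
X = -33 (X = -2 - 31 = -33)
D = 2 (D = -1*(-2) = 2)
D*X = 2*(-33) = -66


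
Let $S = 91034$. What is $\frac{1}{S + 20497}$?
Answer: $\frac{1}{111531} \approx 8.9661 \cdot 10^{-6}$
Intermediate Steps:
$\frac{1}{S + 20497} = \frac{1}{91034 + 20497} = \frac{1}{111531}$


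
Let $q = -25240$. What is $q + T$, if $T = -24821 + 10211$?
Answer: $-39850$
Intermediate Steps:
$T = -14610$
$q + T = -25240 - 14610 = -39850$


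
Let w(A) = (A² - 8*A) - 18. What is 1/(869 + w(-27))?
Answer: 1/1796 ≈ 0.00055679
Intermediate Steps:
w(A) = -18 + A² - 8*A
1/(869 + w(-27)) = 1/(869 + (-18 + (-27)² - 8*(-27))) = 1/(869 + (-18 + 729 + 216)) = 1/(869 + 927) = 1/1796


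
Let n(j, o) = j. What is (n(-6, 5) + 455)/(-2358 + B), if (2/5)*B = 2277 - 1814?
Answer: -898/2401 ≈ -0.37401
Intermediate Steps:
B = 2315/2 (B = 5*(2277 - 1814)/2 = (5/2)*463 = 2315/2 ≈ 1157.5)
(n(-6, 5) + 455)/(-2358 + B) = (-6 + 455)/(-2358 + 2315/2) = 449/(-2401/2) = 449*(-2/2401) = -898/2401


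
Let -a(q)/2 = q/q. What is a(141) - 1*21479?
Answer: -21481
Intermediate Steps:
a(q) = -2 (a(q) = -2*q/q = -2*1 = -2)
a(141) - 1*21479 = -2 - 1*21479 = -2 - 21479 = -21481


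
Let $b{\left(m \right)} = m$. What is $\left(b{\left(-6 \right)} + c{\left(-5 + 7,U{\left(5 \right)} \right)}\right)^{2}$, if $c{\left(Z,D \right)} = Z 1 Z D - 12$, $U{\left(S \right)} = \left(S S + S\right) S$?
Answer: $338724$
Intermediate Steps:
$U{\left(S \right)} = S \left(S + S^{2}\right)$ ($U{\left(S \right)} = \left(S^{2} + S\right) S = \left(S + S^{2}\right) S = S \left(S + S^{2}\right)$)
$c{\left(Z,D \right)} = -12 + D Z^{2}$ ($c{\left(Z,D \right)} = Z Z D - 12 = Z^{2} D - 12 = D Z^{2} - 12 = -12 + D Z^{2}$)
$\left(b{\left(-6 \right)} + c{\left(-5 + 7,U{\left(5 \right)} \right)}\right)^{2} = \left(-6 - \left(12 - 5^{2} \left(1 + 5\right) \left(-5 + 7\right)^{2}\right)\right)^{2} = \left(-6 - \left(12 - 25 \cdot 6 \cdot 2^{2}\right)\right)^{2} = \left(-6 + \left(-12 + 150 \cdot 4\right)\right)^{2} = \left(-6 + \left(-12 + 600\right)\right)^{2} = \left(-6 + 588\right)^{2} = 582^{2} = 338724$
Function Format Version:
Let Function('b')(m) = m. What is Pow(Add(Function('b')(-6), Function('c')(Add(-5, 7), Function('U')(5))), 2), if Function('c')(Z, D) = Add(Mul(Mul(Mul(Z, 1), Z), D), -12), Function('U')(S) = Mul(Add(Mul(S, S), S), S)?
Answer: 338724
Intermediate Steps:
Function('U')(S) = Mul(S, Add(S, Pow(S, 2))) (Function('U')(S) = Mul(Add(Pow(S, 2), S), S) = Mul(Add(S, Pow(S, 2)), S) = Mul(S, Add(S, Pow(S, 2))))
Function('c')(Z, D) = Add(-12, Mul(D, Pow(Z, 2))) (Function('c')(Z, D) = Add(Mul(Mul(Z, Z), D), -12) = Add(Mul(Pow(Z, 2), D), -12) = Add(Mul(D, Pow(Z, 2)), -12) = Add(-12, Mul(D, Pow(Z, 2))))
Pow(Add(Function('b')(-6), Function('c')(Add(-5, 7), Function('U')(5))), 2) = Pow(Add(-6, Add(-12, Mul(Mul(Pow(5, 2), Add(1, 5)), Pow(Add(-5, 7), 2)))), 2) = Pow(Add(-6, Add(-12, Mul(Mul(25, 6), Pow(2, 2)))), 2) = Pow(Add(-6, Add(-12, Mul(150, 4))), 2) = Pow(Add(-6, Add(-12, 600)), 2) = Pow(Add(-6, 588), 2) = Pow(582, 2) = 338724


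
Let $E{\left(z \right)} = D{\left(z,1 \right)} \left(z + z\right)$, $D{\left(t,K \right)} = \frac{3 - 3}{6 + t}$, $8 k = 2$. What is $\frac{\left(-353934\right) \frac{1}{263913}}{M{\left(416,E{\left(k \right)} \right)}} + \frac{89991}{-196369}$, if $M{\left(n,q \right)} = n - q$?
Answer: $- \frac{1658236049229}{3593153678192} \approx -0.4615$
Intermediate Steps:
$k = \frac{1}{4}$ ($k = \frac{1}{8} \cdot 2 = \frac{1}{4} \approx 0.25$)
$D{\left(t,K \right)} = 0$ ($D{\left(t,K \right)} = \frac{0}{6 + t} = 0$)
$E{\left(z \right)} = 0$ ($E{\left(z \right)} = 0 \left(z + z\right) = 0 \cdot 2 z = 0$)
$\frac{\left(-353934\right) \frac{1}{263913}}{M{\left(416,E{\left(k \right)} \right)}} + \frac{89991}{-196369} = \frac{\left(-353934\right) \frac{1}{263913}}{416 - 0} + \frac{89991}{-196369} = \frac{\left(-353934\right) \frac{1}{263913}}{416 + 0} + 89991 \left(- \frac{1}{196369}\right) = - \frac{117978}{87971 \cdot 416} - \frac{89991}{196369} = \left(- \frac{117978}{87971}\right) \frac{1}{416} - \frac{89991}{196369} = - \frac{58989}{18297968} - \frac{89991}{196369} = - \frac{1658236049229}{3593153678192}$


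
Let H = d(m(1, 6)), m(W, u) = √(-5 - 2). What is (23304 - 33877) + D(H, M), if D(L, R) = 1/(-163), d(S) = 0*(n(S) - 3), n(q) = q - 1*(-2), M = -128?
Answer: -1723400/163 ≈ -10573.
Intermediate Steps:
n(q) = 2 + q (n(q) = q + 2 = 2 + q)
m(W, u) = I*√7 (m(W, u) = √(-7) = I*√7)
d(S) = 0 (d(S) = 0*((2 + S) - 3) = 0*(-1 + S) = 0)
H = 0
D(L, R) = -1/163
(23304 - 33877) + D(H, M) = (23304 - 33877) - 1/163 = -10573 - 1/163 = -1723400/163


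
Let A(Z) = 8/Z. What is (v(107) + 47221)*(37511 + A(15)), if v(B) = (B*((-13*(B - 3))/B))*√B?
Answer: 26569981733/15 - 760733896*√107/15 ≈ 1.2467e+9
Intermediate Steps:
v(B) = √B*(39 - 13*B) (v(B) = (B*((-13*(-3 + B))/B))*√B = (B*((39 - 13*B)/B))*√B = (39 - 13*B)*√B = √B*(39 - 13*B))
(v(107) + 47221)*(37511 + A(15)) = (13*√107*(3 - 1*107) + 47221)*(37511 + 8/15) = (13*√107*(3 - 107) + 47221)*(37511 + 8*(1/15)) = (13*√107*(-104) + 47221)*(37511 + 8/15) = (-1352*√107 + 47221)*(562673/15) = (47221 - 1352*√107)*(562673/15) = 26569981733/15 - 760733896*√107/15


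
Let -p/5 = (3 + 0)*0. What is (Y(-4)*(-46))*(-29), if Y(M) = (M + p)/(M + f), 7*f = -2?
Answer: 18676/15 ≈ 1245.1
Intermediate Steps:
f = -2/7 (f = (⅐)*(-2) = -2/7 ≈ -0.28571)
p = 0 (p = -5*(3 + 0)*0 = -15*0 = -5*0 = 0)
Y(M) = M/(-2/7 + M) (Y(M) = (M + 0)/(M - 2/7) = M/(-2/7 + M))
(Y(-4)*(-46))*(-29) = ((7*(-4)/(-2 + 7*(-4)))*(-46))*(-29) = ((7*(-4)/(-2 - 28))*(-46))*(-29) = ((7*(-4)/(-30))*(-46))*(-29) = ((7*(-4)*(-1/30))*(-46))*(-29) = ((14/15)*(-46))*(-29) = -644/15*(-29) = 18676/15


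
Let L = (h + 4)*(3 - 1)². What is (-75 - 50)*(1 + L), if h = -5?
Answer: 375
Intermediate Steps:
L = -4 (L = (-5 + 4)*(3 - 1)² = -1*2² = -1*4 = -4)
(-75 - 50)*(1 + L) = (-75 - 50)*(1 - 4) = -125*(-3) = 375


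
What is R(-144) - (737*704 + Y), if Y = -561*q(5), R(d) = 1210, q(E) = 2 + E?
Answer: -513711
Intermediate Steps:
Y = -3927 (Y = -561*(2 + 5) = -561*7 = -3927)
R(-144) - (737*704 + Y) = 1210 - (737*704 - 3927) = 1210 - (518848 - 3927) = 1210 - 1*514921 = 1210 - 514921 = -513711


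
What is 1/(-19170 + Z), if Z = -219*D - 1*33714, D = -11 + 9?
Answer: -1/52446 ≈ -1.9067e-5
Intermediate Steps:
D = -2
Z = -33276 (Z = -219*(-2) - 1*33714 = 438 - 33714 = -33276)
1/(-19170 + Z) = 1/(-19170 - 33276) = 1/(-52446) = -1/52446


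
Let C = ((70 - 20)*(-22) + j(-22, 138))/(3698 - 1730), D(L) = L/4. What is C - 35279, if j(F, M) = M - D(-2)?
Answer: -46286689/1312 ≈ -35280.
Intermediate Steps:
D(L) = L/4 (D(L) = L*(¼) = L/4)
j(F, M) = ½ + M (j(F, M) = M - (-2)/4 = M - 1*(-½) = M + ½ = ½ + M)
C = -641/1312 (C = ((70 - 20)*(-22) + (½ + 138))/(3698 - 1730) = (50*(-22) + 277/2)/1968 = (-1100 + 277/2)*(1/1968) = -1923/2*1/1968 = -641/1312 ≈ -0.48857)
C - 35279 = -641/1312 - 35279 = -46286689/1312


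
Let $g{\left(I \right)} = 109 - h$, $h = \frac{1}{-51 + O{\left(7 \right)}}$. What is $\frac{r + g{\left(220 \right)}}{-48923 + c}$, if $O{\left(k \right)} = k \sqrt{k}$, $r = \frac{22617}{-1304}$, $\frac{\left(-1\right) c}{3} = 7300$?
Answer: $- \frac{134970203}{104266753768} - \frac{7 \sqrt{7}}{159918334} \approx -0.0012946$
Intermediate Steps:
$c = -21900$ ($c = \left(-3\right) 7300 = -21900$)
$r = - \frac{22617}{1304}$ ($r = 22617 \left(- \frac{1}{1304}\right) = - \frac{22617}{1304} \approx -17.344$)
$O{\left(k \right)} = k^{\frac{3}{2}}$
$h = \frac{1}{-51 + 7 \sqrt{7}}$ ($h = \frac{1}{-51 + 7^{\frac{3}{2}}} = \frac{1}{-51 + 7 \sqrt{7}} \approx -0.030788$)
$g{\left(I \right)} = \frac{246173}{2258} + \frac{7 \sqrt{7}}{2258}$ ($g{\left(I \right)} = 109 - \left(- \frac{51}{2258} - \frac{7 \sqrt{7}}{2258}\right) = 109 + \left(\frac{51}{2258} + \frac{7 \sqrt{7}}{2258}\right) = \frac{246173}{2258} + \frac{7 \sqrt{7}}{2258}$)
$\frac{r + g{\left(220 \right)}}{-48923 + c} = \frac{- \frac{22617}{1304} + \left(\frac{246173}{2258} + \frac{7 \sqrt{7}}{2258}\right)}{-48923 - 21900} = \frac{\frac{134970203}{1472216} + \frac{7 \sqrt{7}}{2258}}{-70823} = \left(\frac{134970203}{1472216} + \frac{7 \sqrt{7}}{2258}\right) \left(- \frac{1}{70823}\right) = - \frac{134970203}{104266753768} - \frac{7 \sqrt{7}}{159918334}$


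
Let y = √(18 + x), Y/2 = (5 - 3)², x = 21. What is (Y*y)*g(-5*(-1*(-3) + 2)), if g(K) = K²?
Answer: 5000*√39 ≈ 31225.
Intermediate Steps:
Y = 8 (Y = 2*(5 - 3)² = 2*2² = 2*4 = 8)
y = √39 (y = √(18 + 21) = √39 ≈ 6.2450)
(Y*y)*g(-5*(-1*(-3) + 2)) = (8*√39)*(-5*(-1*(-3) + 2))² = (8*√39)*(-5*(3 + 2))² = (8*√39)*(-5*5)² = (8*√39)*(-25)² = (8*√39)*625 = 5000*√39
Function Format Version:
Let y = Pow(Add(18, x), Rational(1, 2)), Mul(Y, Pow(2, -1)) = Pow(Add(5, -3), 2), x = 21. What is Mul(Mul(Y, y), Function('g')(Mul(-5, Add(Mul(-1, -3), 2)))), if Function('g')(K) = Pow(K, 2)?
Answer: Mul(5000, Pow(39, Rational(1, 2))) ≈ 31225.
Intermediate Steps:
Y = 8 (Y = Mul(2, Pow(Add(5, -3), 2)) = Mul(2, Pow(2, 2)) = Mul(2, 4) = 8)
y = Pow(39, Rational(1, 2)) (y = Pow(Add(18, 21), Rational(1, 2)) = Pow(39, Rational(1, 2)) ≈ 6.2450)
Mul(Mul(Y, y), Function('g')(Mul(-5, Add(Mul(-1, -3), 2)))) = Mul(Mul(8, Pow(39, Rational(1, 2))), Pow(Mul(-5, Add(Mul(-1, -3), 2)), 2)) = Mul(Mul(8, Pow(39, Rational(1, 2))), Pow(Mul(-5, Add(3, 2)), 2)) = Mul(Mul(8, Pow(39, Rational(1, 2))), Pow(Mul(-5, 5), 2)) = Mul(Mul(8, Pow(39, Rational(1, 2))), Pow(-25, 2)) = Mul(Mul(8, Pow(39, Rational(1, 2))), 625) = Mul(5000, Pow(39, Rational(1, 2)))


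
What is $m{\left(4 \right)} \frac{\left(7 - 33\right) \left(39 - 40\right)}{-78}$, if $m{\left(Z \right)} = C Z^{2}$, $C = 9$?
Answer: $-48$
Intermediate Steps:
$m{\left(Z \right)} = 9 Z^{2}$
$m{\left(4 \right)} \frac{\left(7 - 33\right) \left(39 - 40\right)}{-78} = 9 \cdot 4^{2} \frac{\left(7 - 33\right) \left(39 - 40\right)}{-78} = 9 \cdot 16 \left(-26\right) \left(-1\right) \left(- \frac{1}{78}\right) = 144 \cdot 26 \left(- \frac{1}{78}\right) = 144 \left(- \frac{1}{3}\right) = -48$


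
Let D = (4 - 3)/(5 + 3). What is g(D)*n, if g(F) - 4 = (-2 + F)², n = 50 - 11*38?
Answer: -11063/4 ≈ -2765.8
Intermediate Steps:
D = ⅛ (D = 1/8 = 1*(⅛) = ⅛ ≈ 0.12500)
n = -368 (n = 50 - 418 = -368)
g(F) = 4 + (-2 + F)²
g(D)*n = (4 + (-2 + ⅛)²)*(-368) = (4 + (-15/8)²)*(-368) = (4 + 225/64)*(-368) = (481/64)*(-368) = -11063/4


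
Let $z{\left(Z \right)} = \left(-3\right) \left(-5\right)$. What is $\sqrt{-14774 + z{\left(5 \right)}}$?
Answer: $i \sqrt{14759} \approx 121.49 i$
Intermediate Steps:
$z{\left(Z \right)} = 15$
$\sqrt{-14774 + z{\left(5 \right)}} = \sqrt{-14774 + 15} = \sqrt{-14759} = i \sqrt{14759}$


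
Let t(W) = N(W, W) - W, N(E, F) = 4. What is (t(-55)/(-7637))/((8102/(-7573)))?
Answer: 446807/61874974 ≈ 0.0072211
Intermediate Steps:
t(W) = 4 - W
(t(-55)/(-7637))/((8102/(-7573))) = ((4 - 1*(-55))/(-7637))/((8102/(-7573))) = ((4 + 55)*(-1/7637))/((8102*(-1/7573))) = (59*(-1/7637))/(-8102/7573) = -59/7637*(-7573/8102) = 446807/61874974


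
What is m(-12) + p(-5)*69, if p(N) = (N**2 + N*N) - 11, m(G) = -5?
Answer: 2686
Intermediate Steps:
p(N) = -11 + 2*N**2 (p(N) = (N**2 + N**2) - 11 = 2*N**2 - 11 = -11 + 2*N**2)
m(-12) + p(-5)*69 = -5 + (-11 + 2*(-5)**2)*69 = -5 + (-11 + 2*25)*69 = -5 + (-11 + 50)*69 = -5 + 39*69 = -5 + 2691 = 2686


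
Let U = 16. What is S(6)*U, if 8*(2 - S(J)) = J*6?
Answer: -40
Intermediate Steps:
S(J) = 2 - 3*J/4 (S(J) = 2 - J*6/8 = 2 - 3*J/4)
S(6)*U = (2 - ¾*6)*16 = (2 - 9/2)*16 = -5/2*16 = -40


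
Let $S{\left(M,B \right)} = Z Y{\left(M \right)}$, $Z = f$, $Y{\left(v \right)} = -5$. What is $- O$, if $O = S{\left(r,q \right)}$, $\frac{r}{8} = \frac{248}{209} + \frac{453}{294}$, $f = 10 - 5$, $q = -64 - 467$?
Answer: $25$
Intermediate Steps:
$q = -531$
$f = 5$
$Z = 5$
$r = \frac{223452}{10241}$ ($r = 8 \left(\frac{248}{209} + \frac{453}{294}\right) = 8 \left(248 \cdot \frac{1}{209} + 453 \cdot \frac{1}{294}\right) = 8 \left(\frac{248}{209} + \frac{151}{98}\right) = 8 \cdot \frac{55863}{20482} = \frac{223452}{10241} \approx 21.819$)
$S{\left(M,B \right)} = -25$ ($S{\left(M,B \right)} = 5 \left(-5\right) = -25$)
$O = -25$
$- O = \left(-1\right) \left(-25\right) = 25$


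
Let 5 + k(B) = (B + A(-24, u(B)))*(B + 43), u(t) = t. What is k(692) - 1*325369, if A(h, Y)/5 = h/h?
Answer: 186921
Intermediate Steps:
A(h, Y) = 5 (A(h, Y) = 5*(h/h) = 5*1 = 5)
k(B) = -5 + (5 + B)*(43 + B) (k(B) = -5 + (B + 5)*(B + 43) = -5 + (5 + B)*(43 + B))
k(692) - 1*325369 = (210 + 692² + 48*692) - 1*325369 = (210 + 478864 + 33216) - 325369 = 512290 - 325369 = 186921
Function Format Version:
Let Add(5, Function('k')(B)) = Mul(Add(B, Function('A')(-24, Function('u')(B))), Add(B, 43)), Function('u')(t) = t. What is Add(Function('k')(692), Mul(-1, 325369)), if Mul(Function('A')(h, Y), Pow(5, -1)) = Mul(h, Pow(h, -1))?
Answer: 186921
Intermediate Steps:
Function('A')(h, Y) = 5 (Function('A')(h, Y) = Mul(5, Mul(h, Pow(h, -1))) = Mul(5, 1) = 5)
Function('k')(B) = Add(-5, Mul(Add(5, B), Add(43, B))) (Function('k')(B) = Add(-5, Mul(Add(B, 5), Add(B, 43))) = Add(-5, Mul(Add(5, B), Add(43, B))))
Add(Function('k')(692), Mul(-1, 325369)) = Add(Add(210, Pow(692, 2), Mul(48, 692)), Mul(-1, 325369)) = Add(Add(210, 478864, 33216), -325369) = Add(512290, -325369) = 186921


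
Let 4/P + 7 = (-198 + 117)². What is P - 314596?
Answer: -1030931090/3277 ≈ -3.1460e+5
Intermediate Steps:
P = 2/3277 (P = 4/(-7 + (-198 + 117)²) = 4/(-7 + (-81)²) = 4/(-7 + 6561) = 4/6554 = 4*(1/6554) = 2/3277 ≈ 0.00061031)
P - 314596 = 2/3277 - 314596 = -1030931090/3277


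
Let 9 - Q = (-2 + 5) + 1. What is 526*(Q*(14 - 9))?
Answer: 13150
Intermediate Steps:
Q = 5 (Q = 9 - ((-2 + 5) + 1) = 9 - (3 + 1) = 9 - 1*4 = 9 - 4 = 5)
526*(Q*(14 - 9)) = 526*(5*(14 - 9)) = 526*(5*5) = 526*25 = 13150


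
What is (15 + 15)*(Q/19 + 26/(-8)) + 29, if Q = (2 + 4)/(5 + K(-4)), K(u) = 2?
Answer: -17861/266 ≈ -67.147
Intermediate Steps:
Q = 6/7 (Q = (2 + 4)/(5 + 2) = 6/7 ≈ 0.85714)
(15 + 15)*(Q/19 + 26/(-8)) + 29 = (15 + 15)*((6/7)/19 + 26/(-8)) + 29 = 30*((6/7)*(1/19) + 26*(-⅛)) + 29 = 30*(6/133 - 13/4) + 29 = 30*(-1705/532) + 29 = -25575/266 + 29 = -17861/266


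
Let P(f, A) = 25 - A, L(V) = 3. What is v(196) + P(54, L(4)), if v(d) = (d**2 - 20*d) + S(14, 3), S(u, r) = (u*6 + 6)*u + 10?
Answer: 35788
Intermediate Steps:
S(u, r) = 10 + u*(6 + 6*u) (S(u, r) = (6*u + 6)*u + 10 = (6 + 6*u)*u + 10 = u*(6 + 6*u) + 10 = 10 + u*(6 + 6*u))
v(d) = 1270 + d**2 - 20*d (v(d) = (d**2 - 20*d) + (10 + 6*14 + 6*14**2) = (d**2 - 20*d) + (10 + 84 + 6*196) = (d**2 - 20*d) + (10 + 84 + 1176) = (d**2 - 20*d) + 1270 = 1270 + d**2 - 20*d)
v(196) + P(54, L(4)) = (1270 + 196**2 - 20*196) + (25 - 1*3) = (1270 + 38416 - 3920) + (25 - 3) = 35766 + 22 = 35788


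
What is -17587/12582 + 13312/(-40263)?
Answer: -291865655/168863022 ≈ -1.7284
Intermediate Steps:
-17587/12582 + 13312/(-40263) = -17587*1/12582 + 13312*(-1/40263) = -17587/12582 - 13312/40263 = -291865655/168863022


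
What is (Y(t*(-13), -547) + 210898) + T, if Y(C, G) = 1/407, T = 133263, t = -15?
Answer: 140073528/407 ≈ 3.4416e+5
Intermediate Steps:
Y(C, G) = 1/407
(Y(t*(-13), -547) + 210898) + T = (1/407 + 210898) + 133263 = 85835487/407 + 133263 = 140073528/407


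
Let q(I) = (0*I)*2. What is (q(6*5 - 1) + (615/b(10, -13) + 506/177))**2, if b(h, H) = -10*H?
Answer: 1219895329/21178404 ≈ 57.601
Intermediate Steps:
q(I) = 0 (q(I) = 0*2 = 0)
(q(6*5 - 1) + (615/b(10, -13) + 506/177))**2 = (0 + (615/((-10*(-13))) + 506/177))**2 = (0 + (615/130 + 506*(1/177)))**2 = (0 + (615*(1/130) + 506/177))**2 = (0 + (123/26 + 506/177))**2 = (0 + 34927/4602)**2 = (34927/4602)**2 = 1219895329/21178404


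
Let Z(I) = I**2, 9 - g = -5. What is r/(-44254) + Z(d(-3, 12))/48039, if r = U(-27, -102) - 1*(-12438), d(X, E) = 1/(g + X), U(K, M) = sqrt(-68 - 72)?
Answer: -36149277334/128618033313 - I*sqrt(35)/22127 ≈ -0.28106 - 0.00026737*I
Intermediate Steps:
g = 14 (g = 9 - 1*(-5) = 9 + 5 = 14)
U(K, M) = 2*I*sqrt(35) (U(K, M) = sqrt(-140) = 2*I*sqrt(35))
d(X, E) = 1/(14 + X)
r = 12438 + 2*I*sqrt(35) (r = 2*I*sqrt(35) - 1*(-12438) = 2*I*sqrt(35) + 12438 = 12438 + 2*I*sqrt(35) ≈ 12438.0 + 11.832*I)
r/(-44254) + Z(d(-3, 12))/48039 = (12438 + 2*I*sqrt(35))/(-44254) + (1/(14 - 3))**2/48039 = (12438 + 2*I*sqrt(35))*(-1/44254) + (1/11)**2*(1/48039) = (-6219/22127 - I*sqrt(35)/22127) + (1/11)**2*(1/48039) = (-6219/22127 - I*sqrt(35)/22127) + (1/121)*(1/48039) = (-6219/22127 - I*sqrt(35)/22127) + 1/5812719 = -36149277334/128618033313 - I*sqrt(35)/22127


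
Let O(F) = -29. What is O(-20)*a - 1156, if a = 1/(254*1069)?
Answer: -313884085/271526 ≈ -1156.0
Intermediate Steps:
a = 1/271526 (a = (1/254)*(1/1069) = 1/271526 ≈ 3.6829e-6)
O(-20)*a - 1156 = -29*1/271526 - 1156 = -29/271526 - 1156 = -313884085/271526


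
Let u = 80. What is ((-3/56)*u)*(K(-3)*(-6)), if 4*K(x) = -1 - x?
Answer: 90/7 ≈ 12.857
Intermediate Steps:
K(x) = -¼ - x/4 (K(x) = (-1 - x)/4 = -¼ - x/4)
((-3/56)*u)*(K(-3)*(-6)) = (-3/56*80)*((-¼ - ¼*(-3))*(-6)) = (-3*1/56*80)*((-¼ + ¾)*(-6)) = (-3/56*80)*((½)*(-6)) = -30/7*(-3) = 90/7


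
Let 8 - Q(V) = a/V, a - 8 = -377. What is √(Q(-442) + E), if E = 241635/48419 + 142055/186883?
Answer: √206602990630774573655152606/3999520085834 ≈ 3.5939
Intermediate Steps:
a = -369 (a = 8 - 377 = -369)
Q(V) = 8 + 369/V (Q(V) = 8 - (-369)/V = 8 + 369/V)
E = 52035634750/9048687977 (E = 241635*(1/48419) + 142055*(1/186883) = 241635/48419 + 142055/186883 = 52035634750/9048687977 ≈ 5.7506)
√(Q(-442) + E) = √((8 + 369/(-442)) + 52035634750/9048687977) = √((8 + 369*(-1/442)) + 52035634750/9048687977) = √((8 - 369/442) + 52035634750/9048687977) = √(3167/442 + 52035634750/9048687977) = √(51656945382659/3999520085834) = √206602990630774573655152606/3999520085834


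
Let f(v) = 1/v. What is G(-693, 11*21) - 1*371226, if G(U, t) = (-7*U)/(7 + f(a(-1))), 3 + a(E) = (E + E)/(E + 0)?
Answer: -740835/2 ≈ -3.7042e+5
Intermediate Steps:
a(E) = -1 (a(E) = -3 + (E + E)/(E + 0) = -3 + (2*E)/E = -3 + 2 = -1)
G(U, t) = -7*U/6 (G(U, t) = (-7*U)/(7 + 1/(-1)) = (-7*U)/(7 - 1) = -7*U/6)
G(-693, 11*21) - 1*371226 = -7/6*(-693) - 1*371226 = 1617/2 - 371226 = -740835/2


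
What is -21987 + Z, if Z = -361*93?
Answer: -55560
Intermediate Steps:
Z = -33573
-21987 + Z = -21987 - 33573 = -55560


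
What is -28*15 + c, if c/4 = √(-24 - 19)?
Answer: -420 + 4*I*√43 ≈ -420.0 + 26.23*I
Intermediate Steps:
c = 4*I*√43 (c = 4*√(-24 - 19) = 4*√(-43) = 4*(I*√43) = 4*I*√43 ≈ 26.23*I)
-28*15 + c = -28*15 + 4*I*√43 = -420 + 4*I*√43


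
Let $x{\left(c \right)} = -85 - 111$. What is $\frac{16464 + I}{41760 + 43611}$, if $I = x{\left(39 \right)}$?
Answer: $\frac{16268}{85371} \approx 0.19056$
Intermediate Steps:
$x{\left(c \right)} = -196$ ($x{\left(c \right)} = -85 - 111 = -196$)
$I = -196$
$\frac{16464 + I}{41760 + 43611} = \frac{16464 - 196}{41760 + 43611} = \frac{16268}{85371}$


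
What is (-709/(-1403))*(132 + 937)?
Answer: 757921/1403 ≈ 540.21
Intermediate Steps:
(-709/(-1403))*(132 + 937) = -709*(-1/1403)*1069 = (709/1403)*1069 = 757921/1403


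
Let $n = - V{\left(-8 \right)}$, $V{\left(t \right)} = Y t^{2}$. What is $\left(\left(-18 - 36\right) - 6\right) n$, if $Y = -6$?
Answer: $-23040$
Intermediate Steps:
$V{\left(t \right)} = - 6 t^{2}$
$n = 384$ ($n = - \left(-6\right) \left(-8\right)^{2} = - \left(-6\right) 64 = \left(-1\right) \left(-384\right) = 384$)
$\left(\left(-18 - 36\right) - 6\right) n = \left(\left(-18 - 36\right) - 6\right) 384 = \left(-54 - 6\right) 384 = \left(-60\right) 384 = -23040$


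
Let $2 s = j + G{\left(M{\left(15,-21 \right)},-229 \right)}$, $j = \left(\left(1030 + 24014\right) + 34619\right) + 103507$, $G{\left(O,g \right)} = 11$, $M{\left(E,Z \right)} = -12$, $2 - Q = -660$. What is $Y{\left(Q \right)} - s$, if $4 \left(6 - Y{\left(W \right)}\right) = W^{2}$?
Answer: $- \frac{382291}{2} \approx -1.9115 \cdot 10^{5}$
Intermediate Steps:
$Q = 662$ ($Q = 2 - -660 = 2 + 660 = 662$)
$j = 163170$ ($j = \left(25044 + 34619\right) + 103507 = 59663 + 103507 = 163170$)
$Y{\left(W \right)} = 6 - \frac{W^{2}}{4}$
$s = \frac{163181}{2}$ ($s = \frac{163170 + 11}{2} = \frac{1}{2} \cdot 163181 = \frac{163181}{2} \approx 81591.0$)
$Y{\left(Q \right)} - s = \left(6 - \frac{662^{2}}{4}\right) - \frac{163181}{2} = \left(6 - 109561\right) - \frac{163181}{2} = -109555 - \frac{163181}{2} = - \frac{382291}{2}$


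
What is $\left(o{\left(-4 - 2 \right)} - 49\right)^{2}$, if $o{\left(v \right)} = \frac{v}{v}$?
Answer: $2304$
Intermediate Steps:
$o{\left(v \right)} = 1$
$\left(o{\left(-4 - 2 \right)} - 49\right)^{2} = \left(1 - 49\right)^{2} = \left(-48\right)^{2} = 2304$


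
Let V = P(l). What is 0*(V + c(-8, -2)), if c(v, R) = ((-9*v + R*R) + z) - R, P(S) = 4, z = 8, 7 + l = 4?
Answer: 0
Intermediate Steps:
l = -3 (l = -7 + 4 = -3)
V = 4
c(v, R) = 8 + R² - R - 9*v (c(v, R) = ((-9*v + R*R) + 8) - R = ((-9*v + R²) + 8) - R = ((R² - 9*v) + 8) - R = (8 + R² - 9*v) - R = 8 + R² - R - 9*v)
0*(V + c(-8, -2)) = 0*(4 + (8 + (-2)² - 1*(-2) - 9*(-8))) = 0*(4 + (8 + 4 + 2 + 72)) = 0*(4 + 86) = 0*90 = 0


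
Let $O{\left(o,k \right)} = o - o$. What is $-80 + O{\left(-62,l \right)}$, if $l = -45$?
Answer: $-80$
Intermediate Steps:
$O{\left(o,k \right)} = 0$
$-80 + O{\left(-62,l \right)} = -80 + 0 = -80$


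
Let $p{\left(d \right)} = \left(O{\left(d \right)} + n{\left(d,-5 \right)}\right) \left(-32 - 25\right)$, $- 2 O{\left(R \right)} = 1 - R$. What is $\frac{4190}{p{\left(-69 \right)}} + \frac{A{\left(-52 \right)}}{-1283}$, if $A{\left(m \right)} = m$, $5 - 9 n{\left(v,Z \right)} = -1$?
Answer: $\frac{5477534}{2510831} \approx 2.1816$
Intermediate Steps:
$O{\left(R \right)} = - \frac{1}{2} + \frac{R}{2}$ ($O{\left(R \right)} = - \frac{1 - R}{2} = - \frac{1}{2} + \frac{R}{2}$)
$n{\left(v,Z \right)} = \frac{2}{3}$ ($n{\left(v,Z \right)} = \frac{5}{9} - - \frac{1}{9} = \frac{5}{9} + \frac{1}{9} = \frac{2}{3}$)
$p{\left(d \right)} = - \frac{19}{2} - \frac{57 d}{2}$ ($p{\left(d \right)} = \left(\left(- \frac{1}{2} + \frac{d}{2}\right) + \frac{2}{3}\right) \left(-32 - 25\right) = \left(\frac{1}{6} + \frac{d}{2}\right) \left(-57\right) = - \frac{19}{2} - \frac{57 d}{2}$)
$\frac{4190}{p{\left(-69 \right)}} + \frac{A{\left(-52 \right)}}{-1283} = \frac{4190}{- \frac{19}{2} - - \frac{3933}{2}} - \frac{52}{-1283} = \frac{4190}{- \frac{19}{2} + \frac{3933}{2}} - - \frac{52}{1283} = \frac{4190}{1957} + \frac{52}{1283} = \frac{5477534}{2510831}$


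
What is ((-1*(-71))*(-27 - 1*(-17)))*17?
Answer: -12070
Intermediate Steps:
((-1*(-71))*(-27 - 1*(-17)))*17 = (71*(-27 + 17))*17 = (71*(-10))*17 = -710*17 = -12070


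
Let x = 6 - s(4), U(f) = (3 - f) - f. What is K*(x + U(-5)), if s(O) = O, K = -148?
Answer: -2220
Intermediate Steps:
U(f) = 3 - 2*f
x = 2 (x = 6 - 1*4 = 6 - 4 = 2)
K*(x + U(-5)) = -148*(2 + (3 - 2*(-5))) = -148*(2 + (3 + 10)) = -148*(2 + 13) = -148*15 = -2220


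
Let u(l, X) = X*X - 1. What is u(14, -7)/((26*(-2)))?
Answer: -12/13 ≈ -0.92308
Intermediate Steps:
u(l, X) = -1 + X**2 (u(l, X) = X**2 - 1 = -1 + X**2)
u(14, -7)/((26*(-2))) = (-1 + (-7)**2)/((26*(-2))) = (-1 + 49)/(-52) = 48*(-1/52) = -12/13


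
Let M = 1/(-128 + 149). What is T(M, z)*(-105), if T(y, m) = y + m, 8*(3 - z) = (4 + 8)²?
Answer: 1570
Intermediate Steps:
M = 1/21 ≈ 0.047619
z = -15 (z = 3 - (4 + 8)²/8 = 3 - ⅛*12² = 3 - ⅛*144 = 3 - 18 = -15)
T(y, m) = m + y
T(M, z)*(-105) = (-15 + 1/21)*(-105) = -314/21*(-105) = 1570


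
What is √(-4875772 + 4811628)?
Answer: 4*I*√4009 ≈ 253.27*I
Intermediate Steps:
√(-4875772 + 4811628) = √(-64144) = 4*I*√4009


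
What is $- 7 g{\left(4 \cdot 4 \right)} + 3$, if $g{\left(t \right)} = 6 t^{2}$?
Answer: $-10749$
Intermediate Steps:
$- 7 g{\left(4 \cdot 4 \right)} + 3 = - 7 \cdot 6 \left(4 \cdot 4\right)^{2} + 3 = - 7 \cdot 6 \cdot 16^{2} + 3 = - 7 \cdot 6 \cdot 256 + 3 = \left(-7\right) 1536 + 3 = -10752 + 3 = -10749$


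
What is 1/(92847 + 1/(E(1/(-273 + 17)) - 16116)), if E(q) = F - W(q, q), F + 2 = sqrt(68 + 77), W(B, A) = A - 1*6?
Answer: 1579596851100142511/146660828736056319730081 + 65536*sqrt(145)/146660828736056319730081 ≈ 1.0770e-5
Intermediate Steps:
W(B, A) = -6 + A (W(B, A) = A - 6 = -6 + A)
F = -2 + sqrt(145) (F = -2 + sqrt(68 + 77) = -2 + sqrt(145) ≈ 10.042)
E(q) = 4 + sqrt(145) - q (E(q) = (-2 + sqrt(145)) - (-6 + q) = (-2 + sqrt(145)) + (6 - q) = 4 + sqrt(145) - q)
1/(92847 + 1/(E(1/(-273 + 17)) - 16116)) = 1/(92847 + 1/((4 + sqrt(145) - 1/(-273 + 17)) - 16116)) = 1/(92847 + 1/((4 + sqrt(145) - 1/(-256)) - 16116)) = 1/(92847 + 1/((4 + sqrt(145) - 1*(-1/256)) - 16116)) = 1/(92847 + 1/((4 + sqrt(145) + 1/256) - 16116)) = 1/(92847 + 1/((1025/256 + sqrt(145)) - 16116)) = 1/(92847 + 1/(-4124671/256 + sqrt(145)))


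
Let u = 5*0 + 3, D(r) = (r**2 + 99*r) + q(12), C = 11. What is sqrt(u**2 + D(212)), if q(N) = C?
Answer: 12*sqrt(458) ≈ 256.81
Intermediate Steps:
q(N) = 11
D(r) = 11 + r**2 + 99*r (D(r) = (r**2 + 99*r) + 11 = 11 + r**2 + 99*r)
u = 3 (u = 0 + 3 = 3)
sqrt(u**2 + D(212)) = sqrt(3**2 + (11 + 212**2 + 99*212)) = sqrt(9 + (11 + 44944 + 20988)) = sqrt(9 + 65943) = sqrt(65952) = 12*sqrt(458)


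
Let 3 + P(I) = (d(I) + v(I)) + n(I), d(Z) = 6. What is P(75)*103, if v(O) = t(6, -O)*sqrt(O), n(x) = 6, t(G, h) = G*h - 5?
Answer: 927 - 234325*sqrt(3) ≈ -4.0494e+5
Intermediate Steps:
t(G, h) = -5 + G*h
v(O) = sqrt(O)*(-5 - 6*O) (v(O) = (-5 + 6*(-O))*sqrt(O) = (-5 - 6*O)*sqrt(O) = sqrt(O)*(-5 - 6*O))
P(I) = 9 + sqrt(I)*(-5 - 6*I) (P(I) = -3 + ((6 + sqrt(I)*(-5 - 6*I)) + 6) = -3 + (12 + sqrt(I)*(-5 - 6*I)) = 9 + sqrt(I)*(-5 - 6*I))
P(75)*103 = (9 - sqrt(75)*(5 + 6*75))*103 = (9 - 5*sqrt(3)*(5 + 450))*103 = (9 - 1*5*sqrt(3)*455)*103 = (9 - 2275*sqrt(3))*103 = 927 - 234325*sqrt(3)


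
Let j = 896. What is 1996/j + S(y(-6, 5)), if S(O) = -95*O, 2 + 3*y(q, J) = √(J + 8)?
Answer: 44057/672 - 95*√13/3 ≈ -48.615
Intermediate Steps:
y(q, J) = -⅔ + √(8 + J)/3 (y(q, J) = -⅔ + √(J + 8)/3 = -⅔ + √(8 + J)/3)
1996/j + S(y(-6, 5)) = 1996/896 - 95*(-⅔ + √(8 + 5)/3) = 1996*(1/896) - 95*(-⅔ + √13/3) = 499/224 + (190/3 - 95*√13/3) = 44057/672 - 95*√13/3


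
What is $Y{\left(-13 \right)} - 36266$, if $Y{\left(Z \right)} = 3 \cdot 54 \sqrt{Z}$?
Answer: $-36266 + 162 i \sqrt{13} \approx -36266.0 + 584.1 i$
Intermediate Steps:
$Y{\left(Z \right)} = 162 \sqrt{Z}$
$Y{\left(-13 \right)} - 36266 = 162 \sqrt{-13} - 36266 = 162 i \sqrt{13} - 36266 = -36266 + 162 i \sqrt{13}$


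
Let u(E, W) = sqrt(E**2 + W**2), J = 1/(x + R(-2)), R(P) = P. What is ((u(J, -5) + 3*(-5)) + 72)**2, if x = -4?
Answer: (342 + sqrt(901))**2/36 ≈ 3844.3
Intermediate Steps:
J = -1/6 (J = 1/(-4 - 2) = 1/(-6) = -1/6 ≈ -0.16667)
((u(J, -5) + 3*(-5)) + 72)**2 = ((sqrt((-1/6)**2 + (-5)**2) + 3*(-5)) + 72)**2 = ((sqrt(1/36 + 25) - 15) + 72)**2 = ((sqrt(901/36) - 15) + 72)**2 = ((sqrt(901)/6 - 15) + 72)**2 = ((-15 + sqrt(901)/6) + 72)**2 = (57 + sqrt(901)/6)**2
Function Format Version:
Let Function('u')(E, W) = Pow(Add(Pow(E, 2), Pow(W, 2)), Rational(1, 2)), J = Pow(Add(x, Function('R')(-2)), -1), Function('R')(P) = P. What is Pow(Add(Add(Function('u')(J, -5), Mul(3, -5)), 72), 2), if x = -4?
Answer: Mul(Rational(1, 36), Pow(Add(342, Pow(901, Rational(1, 2))), 2)) ≈ 3844.3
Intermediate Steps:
J = Rational(-1, 6) (J = Pow(Add(-4, -2), -1) = Pow(-6, -1) = Rational(-1, 6) ≈ -0.16667)
Pow(Add(Add(Function('u')(J, -5), Mul(3, -5)), 72), 2) = Pow(Add(Add(Pow(Add(Pow(Rational(-1, 6), 2), Pow(-5, 2)), Rational(1, 2)), Mul(3, -5)), 72), 2) = Pow(Add(Add(Pow(Add(Rational(1, 36), 25), Rational(1, 2)), -15), 72), 2) = Pow(Add(Add(Pow(Rational(901, 36), Rational(1, 2)), -15), 72), 2) = Pow(Add(Add(Mul(Rational(1, 6), Pow(901, Rational(1, 2))), -15), 72), 2) = Pow(Add(Add(-15, Mul(Rational(1, 6), Pow(901, Rational(1, 2)))), 72), 2) = Pow(Add(57, Mul(Rational(1, 6), Pow(901, Rational(1, 2)))), 2)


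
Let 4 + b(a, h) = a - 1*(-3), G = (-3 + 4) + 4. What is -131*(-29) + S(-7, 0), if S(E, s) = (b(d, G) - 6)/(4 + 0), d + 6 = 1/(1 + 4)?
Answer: 18979/5 ≈ 3795.8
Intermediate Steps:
G = 5 (G = 1 + 4 = 5)
d = -29/5 (d = -6 + 1/(1 + 4) = -6 + 1/5 = -6 + ⅕ = -29/5 ≈ -5.8000)
b(a, h) = -1 + a (b(a, h) = -4 + (a - 1*(-3)) = -4 + (a + 3) = -4 + (3 + a) = -1 + a)
S(E, s) = -16/5 (S(E, s) = ((-1 - 29/5) - 6)/(4 + 0) = (-34/5 - 6)/4 = -64/5*¼ = -16/5)
-131*(-29) + S(-7, 0) = -131*(-29) - 16/5 = 3799 - 16/5 = 18979/5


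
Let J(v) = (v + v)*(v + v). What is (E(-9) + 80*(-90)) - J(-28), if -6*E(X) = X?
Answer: -20669/2 ≈ -10335.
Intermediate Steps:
E(X) = -X/6
J(v) = 4*v**2 (J(v) = (2*v)*(2*v) = 4*v**2)
(E(-9) + 80*(-90)) - J(-28) = (-1/6*(-9) + 80*(-90)) - 4*(-28)**2 = (3/2 - 7200) - 4*784 = -14397/2 - 1*3136 = -14397/2 - 3136 = -20669/2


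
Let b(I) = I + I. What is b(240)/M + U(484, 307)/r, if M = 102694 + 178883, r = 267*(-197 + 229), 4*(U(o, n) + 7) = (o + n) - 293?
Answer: 24790945/1603862592 ≈ 0.015457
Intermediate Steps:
U(o, n) = -321/4 + n/4 + o/4 (U(o, n) = -7 + ((o + n) - 293)/4 = -7 + ((n + o) - 293)/4 = -7 + (-293 + n + o)/4 = -7 + (-293/4 + n/4 + o/4) = -321/4 + n/4 + o/4)
r = 8544 (r = 267*32 = 8544)
M = 281577
b(I) = 2*I
b(240)/M + U(484, 307)/r = (2*240)/281577 + (-321/4 + (¼)*307 + (¼)*484)/8544 = 480*(1/281577) + (-321/4 + 307/4 + 121)*(1/8544) = 160/93859 + (235/2)*(1/8544) = 160/93859 + 235/17088 = 24790945/1603862592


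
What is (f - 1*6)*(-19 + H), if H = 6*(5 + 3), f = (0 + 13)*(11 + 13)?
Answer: 8874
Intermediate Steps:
f = 312 (f = 13*24 = 312)
H = 48 (H = 6*8 = 48)
(f - 1*6)*(-19 + H) = (312 - 1*6)*(-19 + 48) = (312 - 6)*29 = 306*29 = 8874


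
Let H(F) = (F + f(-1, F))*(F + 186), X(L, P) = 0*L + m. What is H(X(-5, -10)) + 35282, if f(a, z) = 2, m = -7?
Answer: 34387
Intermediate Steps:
X(L, P) = -7 (X(L, P) = 0*L - 7 = 0 - 7 = -7)
H(F) = (2 + F)*(186 + F) (H(F) = (F + 2)*(F + 186) = (2 + F)*(186 + F))
H(X(-5, -10)) + 35282 = (372 + (-7)² + 188*(-7)) + 35282 = (372 + 49 - 1316) + 35282 = -895 + 35282 = 34387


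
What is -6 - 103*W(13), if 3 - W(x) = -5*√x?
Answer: -315 - 515*√13 ≈ -2171.9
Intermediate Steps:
W(x) = 3 + 5*√x (W(x) = 3 - (-5)*√x = 3 + 5*√x)
-6 - 103*W(13) = -6 - 103*(3 + 5*√13) = -6 + (-309 - 515*√13) = -315 - 515*√13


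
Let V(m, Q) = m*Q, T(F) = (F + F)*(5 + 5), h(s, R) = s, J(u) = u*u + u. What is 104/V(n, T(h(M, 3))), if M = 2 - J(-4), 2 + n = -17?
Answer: 13/475 ≈ 0.027368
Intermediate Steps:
n = -19 (n = -2 - 17 = -19)
J(u) = u + u**2 (J(u) = u**2 + u = u + u**2)
M = -10 (M = 2 - (-4)*(1 - 4) = 2 - (-4)*(-3) = 2 - 1*12 = 2 - 12 = -10)
T(F) = 20*F (T(F) = (2*F)*10 = 20*F)
V(m, Q) = Q*m
104/V(n, T(h(M, 3))) = 104/(((20*(-10))*(-19))) = 104/((-200*(-19))) = 104/3800 = 104*(1/3800) = 13/475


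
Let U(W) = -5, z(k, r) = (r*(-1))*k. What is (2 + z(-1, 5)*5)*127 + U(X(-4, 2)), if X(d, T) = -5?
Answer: 3424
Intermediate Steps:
z(k, r) = -k*r (z(k, r) = (-r)*k = -k*r)
(2 + z(-1, 5)*5)*127 + U(X(-4, 2)) = (2 - 1*(-1)*5*5)*127 - 5 = (2 + 5*5)*127 - 5 = (2 + 25)*127 - 5 = 27*127 - 5 = 3429 - 5 = 3424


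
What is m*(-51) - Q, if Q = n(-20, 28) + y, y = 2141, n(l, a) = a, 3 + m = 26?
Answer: -3342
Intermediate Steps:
m = 23 (m = -3 + 26 = 23)
Q = 2169 (Q = 28 + 2141 = 2169)
m*(-51) - Q = 23*(-51) - 1*2169 = -1173 - 2169 = -3342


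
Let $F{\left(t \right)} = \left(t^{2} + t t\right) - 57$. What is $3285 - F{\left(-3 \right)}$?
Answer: $3324$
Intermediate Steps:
$F{\left(t \right)} = -57 + 2 t^{2}$ ($F{\left(t \right)} = \left(t^{2} + t^{2}\right) - 57 = 2 t^{2} - 57 = -57 + 2 t^{2}$)
$3285 - F{\left(-3 \right)} = 3285 - \left(-57 + 2 \left(-3\right)^{2}\right) = 3285 - \left(-57 + 2 \cdot 9\right) = 3285 - \left(-57 + 18\right) = 3285 - -39 = 3285 + 39 = 3324$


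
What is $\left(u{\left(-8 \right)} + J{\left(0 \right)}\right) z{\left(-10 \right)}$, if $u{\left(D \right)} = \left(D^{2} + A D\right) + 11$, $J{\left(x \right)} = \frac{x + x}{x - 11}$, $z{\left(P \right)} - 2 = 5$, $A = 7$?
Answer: $133$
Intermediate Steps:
$z{\left(P \right)} = 7$ ($z{\left(P \right)} = 2 + 5 = 7$)
$J{\left(x \right)} = \frac{2 x}{-11 + x}$
$u{\left(D \right)} = 11 + D^{2} + 7 D$ ($u{\left(D \right)} = \left(D^{2} + 7 D\right) + 11 = 11 + D^{2} + 7 D$)
$\left(u{\left(-8 \right)} + J{\left(0 \right)}\right) z{\left(-10 \right)} = \left(\left(11 + \left(-8\right)^{2} + 7 \left(-8\right)\right) + 2 \cdot 0 \frac{1}{-11 + 0}\right) 7 = \left(\left(11 + 64 - 56\right) + 2 \cdot 0 \frac{1}{-11}\right) 7 = \left(19 + 2 \cdot 0 \left(- \frac{1}{11}\right)\right) 7 = \left(19 + 0\right) 7 = 19 \cdot 7 = 133$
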